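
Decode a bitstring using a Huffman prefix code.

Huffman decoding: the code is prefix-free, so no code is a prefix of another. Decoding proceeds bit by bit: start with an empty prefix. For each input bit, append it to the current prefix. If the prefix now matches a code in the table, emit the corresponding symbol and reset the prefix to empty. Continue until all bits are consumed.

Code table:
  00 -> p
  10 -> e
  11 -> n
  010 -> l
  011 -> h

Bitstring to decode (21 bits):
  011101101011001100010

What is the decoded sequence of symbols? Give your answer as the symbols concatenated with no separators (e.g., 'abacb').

Answer: henlnpnpl

Derivation:
Bit 0: prefix='0' (no match yet)
Bit 1: prefix='01' (no match yet)
Bit 2: prefix='011' -> emit 'h', reset
Bit 3: prefix='1' (no match yet)
Bit 4: prefix='10' -> emit 'e', reset
Bit 5: prefix='1' (no match yet)
Bit 6: prefix='11' -> emit 'n', reset
Bit 7: prefix='0' (no match yet)
Bit 8: prefix='01' (no match yet)
Bit 9: prefix='010' -> emit 'l', reset
Bit 10: prefix='1' (no match yet)
Bit 11: prefix='11' -> emit 'n', reset
Bit 12: prefix='0' (no match yet)
Bit 13: prefix='00' -> emit 'p', reset
Bit 14: prefix='1' (no match yet)
Bit 15: prefix='11' -> emit 'n', reset
Bit 16: prefix='0' (no match yet)
Bit 17: prefix='00' -> emit 'p', reset
Bit 18: prefix='0' (no match yet)
Bit 19: prefix='01' (no match yet)
Bit 20: prefix='010' -> emit 'l', reset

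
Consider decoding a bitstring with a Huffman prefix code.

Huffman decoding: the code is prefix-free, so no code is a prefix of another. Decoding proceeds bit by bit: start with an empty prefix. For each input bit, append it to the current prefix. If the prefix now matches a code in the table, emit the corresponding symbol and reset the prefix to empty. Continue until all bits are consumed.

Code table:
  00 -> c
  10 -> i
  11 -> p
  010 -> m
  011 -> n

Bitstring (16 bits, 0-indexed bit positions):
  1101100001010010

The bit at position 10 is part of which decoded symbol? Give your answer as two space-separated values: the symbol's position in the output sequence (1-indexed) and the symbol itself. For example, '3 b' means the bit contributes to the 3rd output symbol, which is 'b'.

Answer: 5 i

Derivation:
Bit 0: prefix='1' (no match yet)
Bit 1: prefix='11' -> emit 'p', reset
Bit 2: prefix='0' (no match yet)
Bit 3: prefix='01' (no match yet)
Bit 4: prefix='011' -> emit 'n', reset
Bit 5: prefix='0' (no match yet)
Bit 6: prefix='00' -> emit 'c', reset
Bit 7: prefix='0' (no match yet)
Bit 8: prefix='00' -> emit 'c', reset
Bit 9: prefix='1' (no match yet)
Bit 10: prefix='10' -> emit 'i', reset
Bit 11: prefix='1' (no match yet)
Bit 12: prefix='10' -> emit 'i', reset
Bit 13: prefix='0' (no match yet)
Bit 14: prefix='01' (no match yet)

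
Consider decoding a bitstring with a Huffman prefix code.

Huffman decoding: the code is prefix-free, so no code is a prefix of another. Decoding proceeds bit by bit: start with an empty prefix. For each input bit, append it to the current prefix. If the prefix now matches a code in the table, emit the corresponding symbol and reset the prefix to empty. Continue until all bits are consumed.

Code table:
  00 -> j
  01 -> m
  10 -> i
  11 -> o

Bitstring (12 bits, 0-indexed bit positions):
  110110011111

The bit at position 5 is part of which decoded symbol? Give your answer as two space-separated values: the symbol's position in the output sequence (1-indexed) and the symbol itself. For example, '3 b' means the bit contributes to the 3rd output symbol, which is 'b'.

Answer: 3 i

Derivation:
Bit 0: prefix='1' (no match yet)
Bit 1: prefix='11' -> emit 'o', reset
Bit 2: prefix='0' (no match yet)
Bit 3: prefix='01' -> emit 'm', reset
Bit 4: prefix='1' (no match yet)
Bit 5: prefix='10' -> emit 'i', reset
Bit 6: prefix='0' (no match yet)
Bit 7: prefix='01' -> emit 'm', reset
Bit 8: prefix='1' (no match yet)
Bit 9: prefix='11' -> emit 'o', reset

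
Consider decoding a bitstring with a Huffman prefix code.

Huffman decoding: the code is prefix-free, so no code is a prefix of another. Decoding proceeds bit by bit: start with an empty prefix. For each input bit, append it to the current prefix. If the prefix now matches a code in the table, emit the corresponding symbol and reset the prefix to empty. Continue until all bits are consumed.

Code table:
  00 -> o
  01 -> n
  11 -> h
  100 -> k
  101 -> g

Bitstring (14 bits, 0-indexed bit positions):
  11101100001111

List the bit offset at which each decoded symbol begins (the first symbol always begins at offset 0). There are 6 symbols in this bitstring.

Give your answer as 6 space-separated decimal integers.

Bit 0: prefix='1' (no match yet)
Bit 1: prefix='11' -> emit 'h', reset
Bit 2: prefix='1' (no match yet)
Bit 3: prefix='10' (no match yet)
Bit 4: prefix='101' -> emit 'g', reset
Bit 5: prefix='1' (no match yet)
Bit 6: prefix='10' (no match yet)
Bit 7: prefix='100' -> emit 'k', reset
Bit 8: prefix='0' (no match yet)
Bit 9: prefix='00' -> emit 'o', reset
Bit 10: prefix='1' (no match yet)
Bit 11: prefix='11' -> emit 'h', reset
Bit 12: prefix='1' (no match yet)
Bit 13: prefix='11' -> emit 'h', reset

Answer: 0 2 5 8 10 12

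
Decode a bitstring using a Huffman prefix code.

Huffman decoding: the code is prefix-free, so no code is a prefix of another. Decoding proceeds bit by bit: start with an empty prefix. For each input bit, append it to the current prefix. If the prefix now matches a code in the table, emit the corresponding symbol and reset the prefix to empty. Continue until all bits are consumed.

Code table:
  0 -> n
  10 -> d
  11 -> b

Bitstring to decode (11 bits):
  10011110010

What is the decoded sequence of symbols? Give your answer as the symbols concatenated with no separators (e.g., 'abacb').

Bit 0: prefix='1' (no match yet)
Bit 1: prefix='10' -> emit 'd', reset
Bit 2: prefix='0' -> emit 'n', reset
Bit 3: prefix='1' (no match yet)
Bit 4: prefix='11' -> emit 'b', reset
Bit 5: prefix='1' (no match yet)
Bit 6: prefix='11' -> emit 'b', reset
Bit 7: prefix='0' -> emit 'n', reset
Bit 8: prefix='0' -> emit 'n', reset
Bit 9: prefix='1' (no match yet)
Bit 10: prefix='10' -> emit 'd', reset

Answer: dnbbnnd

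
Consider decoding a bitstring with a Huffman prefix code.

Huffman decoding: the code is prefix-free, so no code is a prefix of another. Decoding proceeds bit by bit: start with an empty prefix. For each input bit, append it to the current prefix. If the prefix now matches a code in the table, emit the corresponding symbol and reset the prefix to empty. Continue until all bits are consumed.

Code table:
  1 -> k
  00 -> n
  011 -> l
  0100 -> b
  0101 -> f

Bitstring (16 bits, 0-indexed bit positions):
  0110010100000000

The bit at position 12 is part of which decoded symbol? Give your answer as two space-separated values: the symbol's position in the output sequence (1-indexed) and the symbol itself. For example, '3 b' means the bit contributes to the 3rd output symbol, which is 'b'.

Answer: 6 n

Derivation:
Bit 0: prefix='0' (no match yet)
Bit 1: prefix='01' (no match yet)
Bit 2: prefix='011' -> emit 'l', reset
Bit 3: prefix='0' (no match yet)
Bit 4: prefix='00' -> emit 'n', reset
Bit 5: prefix='1' -> emit 'k', reset
Bit 6: prefix='0' (no match yet)
Bit 7: prefix='01' (no match yet)
Bit 8: prefix='010' (no match yet)
Bit 9: prefix='0100' -> emit 'b', reset
Bit 10: prefix='0' (no match yet)
Bit 11: prefix='00' -> emit 'n', reset
Bit 12: prefix='0' (no match yet)
Bit 13: prefix='00' -> emit 'n', reset
Bit 14: prefix='0' (no match yet)
Bit 15: prefix='00' -> emit 'n', reset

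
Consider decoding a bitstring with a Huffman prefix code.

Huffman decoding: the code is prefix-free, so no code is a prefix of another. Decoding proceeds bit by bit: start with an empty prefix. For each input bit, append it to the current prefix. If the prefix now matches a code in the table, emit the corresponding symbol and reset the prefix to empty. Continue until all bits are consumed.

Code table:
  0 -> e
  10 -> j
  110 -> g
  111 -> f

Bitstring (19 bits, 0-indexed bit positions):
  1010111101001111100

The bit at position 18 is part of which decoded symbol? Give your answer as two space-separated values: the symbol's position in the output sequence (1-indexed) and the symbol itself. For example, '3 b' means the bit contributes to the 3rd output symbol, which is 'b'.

Bit 0: prefix='1' (no match yet)
Bit 1: prefix='10' -> emit 'j', reset
Bit 2: prefix='1' (no match yet)
Bit 3: prefix='10' -> emit 'j', reset
Bit 4: prefix='1' (no match yet)
Bit 5: prefix='11' (no match yet)
Bit 6: prefix='111' -> emit 'f', reset
Bit 7: prefix='1' (no match yet)
Bit 8: prefix='10' -> emit 'j', reset
Bit 9: prefix='1' (no match yet)
Bit 10: prefix='10' -> emit 'j', reset
Bit 11: prefix='0' -> emit 'e', reset
Bit 12: prefix='1' (no match yet)
Bit 13: prefix='11' (no match yet)
Bit 14: prefix='111' -> emit 'f', reset
Bit 15: prefix='1' (no match yet)
Bit 16: prefix='11' (no match yet)
Bit 17: prefix='110' -> emit 'g', reset
Bit 18: prefix='0' -> emit 'e', reset

Answer: 9 e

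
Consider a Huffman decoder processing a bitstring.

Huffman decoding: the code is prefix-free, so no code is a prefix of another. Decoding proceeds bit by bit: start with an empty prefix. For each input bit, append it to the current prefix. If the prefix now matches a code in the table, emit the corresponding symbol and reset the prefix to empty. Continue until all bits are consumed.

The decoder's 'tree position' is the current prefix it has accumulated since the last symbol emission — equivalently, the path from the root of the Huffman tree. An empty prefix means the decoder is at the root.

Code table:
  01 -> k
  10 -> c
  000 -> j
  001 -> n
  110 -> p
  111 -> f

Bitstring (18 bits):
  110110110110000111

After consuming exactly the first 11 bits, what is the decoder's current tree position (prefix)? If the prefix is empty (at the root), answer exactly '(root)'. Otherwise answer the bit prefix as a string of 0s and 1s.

Answer: 11

Derivation:
Bit 0: prefix='1' (no match yet)
Bit 1: prefix='11' (no match yet)
Bit 2: prefix='110' -> emit 'p', reset
Bit 3: prefix='1' (no match yet)
Bit 4: prefix='11' (no match yet)
Bit 5: prefix='110' -> emit 'p', reset
Bit 6: prefix='1' (no match yet)
Bit 7: prefix='11' (no match yet)
Bit 8: prefix='110' -> emit 'p', reset
Bit 9: prefix='1' (no match yet)
Bit 10: prefix='11' (no match yet)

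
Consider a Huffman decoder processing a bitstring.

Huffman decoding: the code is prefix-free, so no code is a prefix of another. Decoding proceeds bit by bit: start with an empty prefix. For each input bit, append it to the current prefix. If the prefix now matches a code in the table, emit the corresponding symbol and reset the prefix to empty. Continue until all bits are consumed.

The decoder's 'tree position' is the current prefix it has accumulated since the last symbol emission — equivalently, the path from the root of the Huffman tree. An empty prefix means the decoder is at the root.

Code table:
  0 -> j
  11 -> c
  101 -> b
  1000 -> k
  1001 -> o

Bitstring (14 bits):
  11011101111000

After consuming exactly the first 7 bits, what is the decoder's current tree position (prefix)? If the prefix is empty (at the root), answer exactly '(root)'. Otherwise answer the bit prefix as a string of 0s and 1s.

Answer: 10

Derivation:
Bit 0: prefix='1' (no match yet)
Bit 1: prefix='11' -> emit 'c', reset
Bit 2: prefix='0' -> emit 'j', reset
Bit 3: prefix='1' (no match yet)
Bit 4: prefix='11' -> emit 'c', reset
Bit 5: prefix='1' (no match yet)
Bit 6: prefix='10' (no match yet)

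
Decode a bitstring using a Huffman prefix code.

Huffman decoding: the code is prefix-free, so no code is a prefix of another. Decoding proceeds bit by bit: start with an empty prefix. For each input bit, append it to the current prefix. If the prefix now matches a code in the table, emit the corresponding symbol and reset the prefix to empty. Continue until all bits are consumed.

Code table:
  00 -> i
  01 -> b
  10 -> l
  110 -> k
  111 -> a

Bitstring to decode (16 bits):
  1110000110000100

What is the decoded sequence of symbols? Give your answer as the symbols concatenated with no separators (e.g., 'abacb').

Bit 0: prefix='1' (no match yet)
Bit 1: prefix='11' (no match yet)
Bit 2: prefix='111' -> emit 'a', reset
Bit 3: prefix='0' (no match yet)
Bit 4: prefix='00' -> emit 'i', reset
Bit 5: prefix='0' (no match yet)
Bit 6: prefix='00' -> emit 'i', reset
Bit 7: prefix='1' (no match yet)
Bit 8: prefix='11' (no match yet)
Bit 9: prefix='110' -> emit 'k', reset
Bit 10: prefix='0' (no match yet)
Bit 11: prefix='00' -> emit 'i', reset
Bit 12: prefix='0' (no match yet)
Bit 13: prefix='01' -> emit 'b', reset
Bit 14: prefix='0' (no match yet)
Bit 15: prefix='00' -> emit 'i', reset

Answer: aiikibi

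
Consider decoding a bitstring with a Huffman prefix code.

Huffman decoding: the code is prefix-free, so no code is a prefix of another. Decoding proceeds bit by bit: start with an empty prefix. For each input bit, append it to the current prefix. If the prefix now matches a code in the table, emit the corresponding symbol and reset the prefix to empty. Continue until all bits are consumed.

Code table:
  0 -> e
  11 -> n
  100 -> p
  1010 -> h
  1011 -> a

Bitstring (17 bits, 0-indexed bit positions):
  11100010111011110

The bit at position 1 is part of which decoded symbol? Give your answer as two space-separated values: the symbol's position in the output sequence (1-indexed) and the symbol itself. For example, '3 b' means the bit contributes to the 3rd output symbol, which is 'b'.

Bit 0: prefix='1' (no match yet)
Bit 1: prefix='11' -> emit 'n', reset
Bit 2: prefix='1' (no match yet)
Bit 3: prefix='10' (no match yet)
Bit 4: prefix='100' -> emit 'p', reset
Bit 5: prefix='0' -> emit 'e', reset

Answer: 1 n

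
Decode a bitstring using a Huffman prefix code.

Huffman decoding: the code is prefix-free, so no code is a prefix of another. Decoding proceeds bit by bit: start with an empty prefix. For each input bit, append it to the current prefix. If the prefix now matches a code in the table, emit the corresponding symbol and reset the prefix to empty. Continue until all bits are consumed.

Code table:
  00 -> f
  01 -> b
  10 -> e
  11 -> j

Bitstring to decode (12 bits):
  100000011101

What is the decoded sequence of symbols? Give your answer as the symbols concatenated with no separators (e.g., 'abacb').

Bit 0: prefix='1' (no match yet)
Bit 1: prefix='10' -> emit 'e', reset
Bit 2: prefix='0' (no match yet)
Bit 3: prefix='00' -> emit 'f', reset
Bit 4: prefix='0' (no match yet)
Bit 5: prefix='00' -> emit 'f', reset
Bit 6: prefix='0' (no match yet)
Bit 7: prefix='01' -> emit 'b', reset
Bit 8: prefix='1' (no match yet)
Bit 9: prefix='11' -> emit 'j', reset
Bit 10: prefix='0' (no match yet)
Bit 11: prefix='01' -> emit 'b', reset

Answer: effbjb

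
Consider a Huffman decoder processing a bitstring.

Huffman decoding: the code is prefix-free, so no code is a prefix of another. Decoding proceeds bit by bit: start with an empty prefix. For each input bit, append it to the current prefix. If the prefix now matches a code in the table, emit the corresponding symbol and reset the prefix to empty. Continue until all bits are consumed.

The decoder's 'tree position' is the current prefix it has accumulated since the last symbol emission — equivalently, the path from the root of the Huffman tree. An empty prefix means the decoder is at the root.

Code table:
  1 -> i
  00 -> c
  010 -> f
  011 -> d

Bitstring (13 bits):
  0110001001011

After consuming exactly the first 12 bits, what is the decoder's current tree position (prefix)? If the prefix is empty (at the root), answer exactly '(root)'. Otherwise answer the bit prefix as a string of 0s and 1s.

Bit 0: prefix='0' (no match yet)
Bit 1: prefix='01' (no match yet)
Bit 2: prefix='011' -> emit 'd', reset
Bit 3: prefix='0' (no match yet)
Bit 4: prefix='00' -> emit 'c', reset
Bit 5: prefix='0' (no match yet)
Bit 6: prefix='01' (no match yet)
Bit 7: prefix='010' -> emit 'f', reset
Bit 8: prefix='0' (no match yet)
Bit 9: prefix='01' (no match yet)
Bit 10: prefix='010' -> emit 'f', reset
Bit 11: prefix='1' -> emit 'i', reset

Answer: (root)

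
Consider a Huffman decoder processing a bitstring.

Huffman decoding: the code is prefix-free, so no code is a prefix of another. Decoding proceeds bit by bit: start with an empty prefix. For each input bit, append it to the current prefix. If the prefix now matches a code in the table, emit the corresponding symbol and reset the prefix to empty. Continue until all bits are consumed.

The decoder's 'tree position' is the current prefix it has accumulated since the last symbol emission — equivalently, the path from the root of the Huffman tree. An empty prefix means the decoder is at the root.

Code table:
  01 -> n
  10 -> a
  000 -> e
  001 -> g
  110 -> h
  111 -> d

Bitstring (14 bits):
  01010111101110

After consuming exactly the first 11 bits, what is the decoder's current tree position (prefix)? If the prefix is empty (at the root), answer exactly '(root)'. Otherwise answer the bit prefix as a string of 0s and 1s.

Bit 0: prefix='0' (no match yet)
Bit 1: prefix='01' -> emit 'n', reset
Bit 2: prefix='0' (no match yet)
Bit 3: prefix='01' -> emit 'n', reset
Bit 4: prefix='0' (no match yet)
Bit 5: prefix='01' -> emit 'n', reset
Bit 6: prefix='1' (no match yet)
Bit 7: prefix='11' (no match yet)
Bit 8: prefix='111' -> emit 'd', reset
Bit 9: prefix='0' (no match yet)
Bit 10: prefix='01' -> emit 'n', reset

Answer: (root)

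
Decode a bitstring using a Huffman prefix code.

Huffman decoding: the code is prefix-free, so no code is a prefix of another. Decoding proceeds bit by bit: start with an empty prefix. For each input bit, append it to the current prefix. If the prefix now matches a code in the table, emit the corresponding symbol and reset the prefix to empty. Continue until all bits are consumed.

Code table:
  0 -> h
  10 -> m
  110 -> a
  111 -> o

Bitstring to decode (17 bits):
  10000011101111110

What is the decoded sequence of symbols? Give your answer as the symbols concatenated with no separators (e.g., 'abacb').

Answer: mhhhhohooh

Derivation:
Bit 0: prefix='1' (no match yet)
Bit 1: prefix='10' -> emit 'm', reset
Bit 2: prefix='0' -> emit 'h', reset
Bit 3: prefix='0' -> emit 'h', reset
Bit 4: prefix='0' -> emit 'h', reset
Bit 5: prefix='0' -> emit 'h', reset
Bit 6: prefix='1' (no match yet)
Bit 7: prefix='11' (no match yet)
Bit 8: prefix='111' -> emit 'o', reset
Bit 9: prefix='0' -> emit 'h', reset
Bit 10: prefix='1' (no match yet)
Bit 11: prefix='11' (no match yet)
Bit 12: prefix='111' -> emit 'o', reset
Bit 13: prefix='1' (no match yet)
Bit 14: prefix='11' (no match yet)
Bit 15: prefix='111' -> emit 'o', reset
Bit 16: prefix='0' -> emit 'h', reset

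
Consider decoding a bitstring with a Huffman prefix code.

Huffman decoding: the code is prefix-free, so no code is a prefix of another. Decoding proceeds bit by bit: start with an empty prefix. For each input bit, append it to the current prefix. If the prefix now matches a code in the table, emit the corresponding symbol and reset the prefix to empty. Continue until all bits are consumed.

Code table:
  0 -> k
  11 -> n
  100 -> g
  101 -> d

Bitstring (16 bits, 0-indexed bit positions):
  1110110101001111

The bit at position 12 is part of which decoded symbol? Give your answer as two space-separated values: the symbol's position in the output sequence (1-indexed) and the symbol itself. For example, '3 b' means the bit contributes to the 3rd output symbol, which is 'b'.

Answer: 6 n

Derivation:
Bit 0: prefix='1' (no match yet)
Bit 1: prefix='11' -> emit 'n', reset
Bit 2: prefix='1' (no match yet)
Bit 3: prefix='10' (no match yet)
Bit 4: prefix='101' -> emit 'd', reset
Bit 5: prefix='1' (no match yet)
Bit 6: prefix='10' (no match yet)
Bit 7: prefix='101' -> emit 'd', reset
Bit 8: prefix='0' -> emit 'k', reset
Bit 9: prefix='1' (no match yet)
Bit 10: prefix='10' (no match yet)
Bit 11: prefix='100' -> emit 'g', reset
Bit 12: prefix='1' (no match yet)
Bit 13: prefix='11' -> emit 'n', reset
Bit 14: prefix='1' (no match yet)
Bit 15: prefix='11' -> emit 'n', reset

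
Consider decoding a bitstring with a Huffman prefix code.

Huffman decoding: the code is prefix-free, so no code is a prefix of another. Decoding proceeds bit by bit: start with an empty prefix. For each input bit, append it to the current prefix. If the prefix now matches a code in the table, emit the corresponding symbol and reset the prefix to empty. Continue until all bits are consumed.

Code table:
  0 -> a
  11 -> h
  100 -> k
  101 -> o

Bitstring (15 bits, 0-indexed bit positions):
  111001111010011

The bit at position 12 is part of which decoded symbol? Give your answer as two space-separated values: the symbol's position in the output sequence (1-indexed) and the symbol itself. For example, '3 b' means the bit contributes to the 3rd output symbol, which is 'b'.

Bit 0: prefix='1' (no match yet)
Bit 1: prefix='11' -> emit 'h', reset
Bit 2: prefix='1' (no match yet)
Bit 3: prefix='10' (no match yet)
Bit 4: prefix='100' -> emit 'k', reset
Bit 5: prefix='1' (no match yet)
Bit 6: prefix='11' -> emit 'h', reset
Bit 7: prefix='1' (no match yet)
Bit 8: prefix='11' -> emit 'h', reset
Bit 9: prefix='0' -> emit 'a', reset
Bit 10: prefix='1' (no match yet)
Bit 11: prefix='10' (no match yet)
Bit 12: prefix='100' -> emit 'k', reset
Bit 13: prefix='1' (no match yet)
Bit 14: prefix='11' -> emit 'h', reset

Answer: 6 k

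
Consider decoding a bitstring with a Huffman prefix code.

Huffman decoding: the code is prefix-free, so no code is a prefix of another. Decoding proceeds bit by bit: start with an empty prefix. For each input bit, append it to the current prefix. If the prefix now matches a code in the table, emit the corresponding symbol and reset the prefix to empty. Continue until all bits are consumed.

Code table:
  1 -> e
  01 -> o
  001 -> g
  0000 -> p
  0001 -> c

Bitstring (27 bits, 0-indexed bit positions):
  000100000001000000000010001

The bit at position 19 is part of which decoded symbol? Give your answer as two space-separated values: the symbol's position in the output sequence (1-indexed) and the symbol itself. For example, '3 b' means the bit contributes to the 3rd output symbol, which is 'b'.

Answer: 5 p

Derivation:
Bit 0: prefix='0' (no match yet)
Bit 1: prefix='00' (no match yet)
Bit 2: prefix='000' (no match yet)
Bit 3: prefix='0001' -> emit 'c', reset
Bit 4: prefix='0' (no match yet)
Bit 5: prefix='00' (no match yet)
Bit 6: prefix='000' (no match yet)
Bit 7: prefix='0000' -> emit 'p', reset
Bit 8: prefix='0' (no match yet)
Bit 9: prefix='00' (no match yet)
Bit 10: prefix='000' (no match yet)
Bit 11: prefix='0001' -> emit 'c', reset
Bit 12: prefix='0' (no match yet)
Bit 13: prefix='00' (no match yet)
Bit 14: prefix='000' (no match yet)
Bit 15: prefix='0000' -> emit 'p', reset
Bit 16: prefix='0' (no match yet)
Bit 17: prefix='00' (no match yet)
Bit 18: prefix='000' (no match yet)
Bit 19: prefix='0000' -> emit 'p', reset
Bit 20: prefix='0' (no match yet)
Bit 21: prefix='00' (no match yet)
Bit 22: prefix='001' -> emit 'g', reset
Bit 23: prefix='0' (no match yet)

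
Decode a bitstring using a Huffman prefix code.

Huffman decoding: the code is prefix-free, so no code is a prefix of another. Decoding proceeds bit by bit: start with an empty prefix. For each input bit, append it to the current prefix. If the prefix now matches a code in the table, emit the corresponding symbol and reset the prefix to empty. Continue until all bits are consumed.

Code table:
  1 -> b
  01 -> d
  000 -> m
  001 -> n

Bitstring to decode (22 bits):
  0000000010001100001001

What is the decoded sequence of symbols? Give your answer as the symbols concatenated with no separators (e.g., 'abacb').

Bit 0: prefix='0' (no match yet)
Bit 1: prefix='00' (no match yet)
Bit 2: prefix='000' -> emit 'm', reset
Bit 3: prefix='0' (no match yet)
Bit 4: prefix='00' (no match yet)
Bit 5: prefix='000' -> emit 'm', reset
Bit 6: prefix='0' (no match yet)
Bit 7: prefix='00' (no match yet)
Bit 8: prefix='001' -> emit 'n', reset
Bit 9: prefix='0' (no match yet)
Bit 10: prefix='00' (no match yet)
Bit 11: prefix='000' -> emit 'm', reset
Bit 12: prefix='1' -> emit 'b', reset
Bit 13: prefix='1' -> emit 'b', reset
Bit 14: prefix='0' (no match yet)
Bit 15: prefix='00' (no match yet)
Bit 16: prefix='000' -> emit 'm', reset
Bit 17: prefix='0' (no match yet)
Bit 18: prefix='01' -> emit 'd', reset
Bit 19: prefix='0' (no match yet)
Bit 20: prefix='00' (no match yet)
Bit 21: prefix='001' -> emit 'n', reset

Answer: mmnmbbmdn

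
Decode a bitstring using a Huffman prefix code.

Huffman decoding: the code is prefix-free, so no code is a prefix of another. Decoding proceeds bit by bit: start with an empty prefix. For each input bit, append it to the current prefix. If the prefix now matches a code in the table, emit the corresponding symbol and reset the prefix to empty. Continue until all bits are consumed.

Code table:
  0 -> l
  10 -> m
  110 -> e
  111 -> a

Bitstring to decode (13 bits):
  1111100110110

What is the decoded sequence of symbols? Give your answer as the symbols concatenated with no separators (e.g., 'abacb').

Bit 0: prefix='1' (no match yet)
Bit 1: prefix='11' (no match yet)
Bit 2: prefix='111' -> emit 'a', reset
Bit 3: prefix='1' (no match yet)
Bit 4: prefix='11' (no match yet)
Bit 5: prefix='110' -> emit 'e', reset
Bit 6: prefix='0' -> emit 'l', reset
Bit 7: prefix='1' (no match yet)
Bit 8: prefix='11' (no match yet)
Bit 9: prefix='110' -> emit 'e', reset
Bit 10: prefix='1' (no match yet)
Bit 11: prefix='11' (no match yet)
Bit 12: prefix='110' -> emit 'e', reset

Answer: aelee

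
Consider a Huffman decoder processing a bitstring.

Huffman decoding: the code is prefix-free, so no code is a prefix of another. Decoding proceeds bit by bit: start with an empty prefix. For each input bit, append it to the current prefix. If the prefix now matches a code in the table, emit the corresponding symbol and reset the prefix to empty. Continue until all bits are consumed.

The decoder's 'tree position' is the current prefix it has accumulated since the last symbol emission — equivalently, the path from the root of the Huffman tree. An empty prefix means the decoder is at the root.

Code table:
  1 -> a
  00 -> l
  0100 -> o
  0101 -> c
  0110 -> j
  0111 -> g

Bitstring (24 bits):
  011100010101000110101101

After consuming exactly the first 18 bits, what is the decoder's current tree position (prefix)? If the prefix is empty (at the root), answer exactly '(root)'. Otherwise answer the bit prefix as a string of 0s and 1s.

Answer: (root)

Derivation:
Bit 0: prefix='0' (no match yet)
Bit 1: prefix='01' (no match yet)
Bit 2: prefix='011' (no match yet)
Bit 3: prefix='0111' -> emit 'g', reset
Bit 4: prefix='0' (no match yet)
Bit 5: prefix='00' -> emit 'l', reset
Bit 6: prefix='0' (no match yet)
Bit 7: prefix='01' (no match yet)
Bit 8: prefix='010' (no match yet)
Bit 9: prefix='0101' -> emit 'c', reset
Bit 10: prefix='0' (no match yet)
Bit 11: prefix='01' (no match yet)
Bit 12: prefix='010' (no match yet)
Bit 13: prefix='0100' -> emit 'o', reset
Bit 14: prefix='0' (no match yet)
Bit 15: prefix='01' (no match yet)
Bit 16: prefix='011' (no match yet)
Bit 17: prefix='0110' -> emit 'j', reset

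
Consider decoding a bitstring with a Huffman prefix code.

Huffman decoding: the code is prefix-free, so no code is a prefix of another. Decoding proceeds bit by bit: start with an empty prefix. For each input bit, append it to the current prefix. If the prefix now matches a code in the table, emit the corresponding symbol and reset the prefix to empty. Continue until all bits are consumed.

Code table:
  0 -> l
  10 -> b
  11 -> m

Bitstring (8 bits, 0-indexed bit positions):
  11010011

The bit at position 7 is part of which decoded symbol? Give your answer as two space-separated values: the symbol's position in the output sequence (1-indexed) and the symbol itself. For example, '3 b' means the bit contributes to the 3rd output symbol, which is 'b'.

Bit 0: prefix='1' (no match yet)
Bit 1: prefix='11' -> emit 'm', reset
Bit 2: prefix='0' -> emit 'l', reset
Bit 3: prefix='1' (no match yet)
Bit 4: prefix='10' -> emit 'b', reset
Bit 5: prefix='0' -> emit 'l', reset
Bit 6: prefix='1' (no match yet)
Bit 7: prefix='11' -> emit 'm', reset

Answer: 5 m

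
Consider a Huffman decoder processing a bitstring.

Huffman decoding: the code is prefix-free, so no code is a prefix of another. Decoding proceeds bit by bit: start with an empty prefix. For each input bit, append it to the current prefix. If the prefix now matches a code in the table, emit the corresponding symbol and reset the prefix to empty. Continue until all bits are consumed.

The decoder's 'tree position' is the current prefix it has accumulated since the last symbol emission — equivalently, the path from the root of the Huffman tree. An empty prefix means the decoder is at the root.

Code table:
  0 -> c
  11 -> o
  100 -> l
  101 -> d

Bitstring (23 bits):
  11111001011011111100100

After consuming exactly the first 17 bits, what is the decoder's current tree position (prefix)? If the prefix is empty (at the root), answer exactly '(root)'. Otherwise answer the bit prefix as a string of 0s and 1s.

Answer: (root)

Derivation:
Bit 0: prefix='1' (no match yet)
Bit 1: prefix='11' -> emit 'o', reset
Bit 2: prefix='1' (no match yet)
Bit 3: prefix='11' -> emit 'o', reset
Bit 4: prefix='1' (no match yet)
Bit 5: prefix='10' (no match yet)
Bit 6: prefix='100' -> emit 'l', reset
Bit 7: prefix='1' (no match yet)
Bit 8: prefix='10' (no match yet)
Bit 9: prefix='101' -> emit 'd', reset
Bit 10: prefix='1' (no match yet)
Bit 11: prefix='10' (no match yet)
Bit 12: prefix='101' -> emit 'd', reset
Bit 13: prefix='1' (no match yet)
Bit 14: prefix='11' -> emit 'o', reset
Bit 15: prefix='1' (no match yet)
Bit 16: prefix='11' -> emit 'o', reset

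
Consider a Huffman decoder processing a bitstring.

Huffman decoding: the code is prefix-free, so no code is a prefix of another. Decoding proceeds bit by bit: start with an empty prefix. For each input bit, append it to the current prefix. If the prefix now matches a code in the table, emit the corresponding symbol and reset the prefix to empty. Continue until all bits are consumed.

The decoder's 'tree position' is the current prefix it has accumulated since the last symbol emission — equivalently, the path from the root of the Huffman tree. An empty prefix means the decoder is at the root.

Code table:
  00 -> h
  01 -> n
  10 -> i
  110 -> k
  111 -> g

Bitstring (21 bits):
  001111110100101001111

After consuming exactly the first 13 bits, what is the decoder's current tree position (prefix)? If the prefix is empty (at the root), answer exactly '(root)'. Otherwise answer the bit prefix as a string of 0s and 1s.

Bit 0: prefix='0' (no match yet)
Bit 1: prefix='00' -> emit 'h', reset
Bit 2: prefix='1' (no match yet)
Bit 3: prefix='11' (no match yet)
Bit 4: prefix='111' -> emit 'g', reset
Bit 5: prefix='1' (no match yet)
Bit 6: prefix='11' (no match yet)
Bit 7: prefix='111' -> emit 'g', reset
Bit 8: prefix='0' (no match yet)
Bit 9: prefix='01' -> emit 'n', reset
Bit 10: prefix='0' (no match yet)
Bit 11: prefix='00' -> emit 'h', reset
Bit 12: prefix='1' (no match yet)

Answer: 1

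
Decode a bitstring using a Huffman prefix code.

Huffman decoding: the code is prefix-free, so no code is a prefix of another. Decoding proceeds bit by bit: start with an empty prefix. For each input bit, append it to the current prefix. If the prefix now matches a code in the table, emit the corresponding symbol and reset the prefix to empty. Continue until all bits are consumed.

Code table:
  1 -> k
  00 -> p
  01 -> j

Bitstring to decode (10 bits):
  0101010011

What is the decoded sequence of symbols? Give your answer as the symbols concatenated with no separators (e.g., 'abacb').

Answer: jjjpkk

Derivation:
Bit 0: prefix='0' (no match yet)
Bit 1: prefix='01' -> emit 'j', reset
Bit 2: prefix='0' (no match yet)
Bit 3: prefix='01' -> emit 'j', reset
Bit 4: prefix='0' (no match yet)
Bit 5: prefix='01' -> emit 'j', reset
Bit 6: prefix='0' (no match yet)
Bit 7: prefix='00' -> emit 'p', reset
Bit 8: prefix='1' -> emit 'k', reset
Bit 9: prefix='1' -> emit 'k', reset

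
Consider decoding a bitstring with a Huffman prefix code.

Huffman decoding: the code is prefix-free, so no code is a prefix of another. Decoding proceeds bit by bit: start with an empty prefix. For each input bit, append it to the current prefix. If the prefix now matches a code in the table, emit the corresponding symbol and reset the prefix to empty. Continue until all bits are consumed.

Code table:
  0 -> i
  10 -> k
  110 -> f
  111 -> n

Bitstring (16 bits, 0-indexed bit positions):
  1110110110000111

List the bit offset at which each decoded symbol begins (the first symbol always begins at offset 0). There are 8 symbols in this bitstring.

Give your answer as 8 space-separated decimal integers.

Bit 0: prefix='1' (no match yet)
Bit 1: prefix='11' (no match yet)
Bit 2: prefix='111' -> emit 'n', reset
Bit 3: prefix='0' -> emit 'i', reset
Bit 4: prefix='1' (no match yet)
Bit 5: prefix='11' (no match yet)
Bit 6: prefix='110' -> emit 'f', reset
Bit 7: prefix='1' (no match yet)
Bit 8: prefix='11' (no match yet)
Bit 9: prefix='110' -> emit 'f', reset
Bit 10: prefix='0' -> emit 'i', reset
Bit 11: prefix='0' -> emit 'i', reset
Bit 12: prefix='0' -> emit 'i', reset
Bit 13: prefix='1' (no match yet)
Bit 14: prefix='11' (no match yet)
Bit 15: prefix='111' -> emit 'n', reset

Answer: 0 3 4 7 10 11 12 13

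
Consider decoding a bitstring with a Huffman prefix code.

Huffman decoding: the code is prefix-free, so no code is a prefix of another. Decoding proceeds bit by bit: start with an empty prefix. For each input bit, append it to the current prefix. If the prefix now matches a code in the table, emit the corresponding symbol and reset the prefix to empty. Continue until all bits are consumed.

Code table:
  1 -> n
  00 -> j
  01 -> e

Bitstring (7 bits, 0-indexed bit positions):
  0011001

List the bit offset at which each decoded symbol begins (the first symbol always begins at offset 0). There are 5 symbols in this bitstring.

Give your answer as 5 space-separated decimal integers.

Answer: 0 2 3 4 6

Derivation:
Bit 0: prefix='0' (no match yet)
Bit 1: prefix='00' -> emit 'j', reset
Bit 2: prefix='1' -> emit 'n', reset
Bit 3: prefix='1' -> emit 'n', reset
Bit 4: prefix='0' (no match yet)
Bit 5: prefix='00' -> emit 'j', reset
Bit 6: prefix='1' -> emit 'n', reset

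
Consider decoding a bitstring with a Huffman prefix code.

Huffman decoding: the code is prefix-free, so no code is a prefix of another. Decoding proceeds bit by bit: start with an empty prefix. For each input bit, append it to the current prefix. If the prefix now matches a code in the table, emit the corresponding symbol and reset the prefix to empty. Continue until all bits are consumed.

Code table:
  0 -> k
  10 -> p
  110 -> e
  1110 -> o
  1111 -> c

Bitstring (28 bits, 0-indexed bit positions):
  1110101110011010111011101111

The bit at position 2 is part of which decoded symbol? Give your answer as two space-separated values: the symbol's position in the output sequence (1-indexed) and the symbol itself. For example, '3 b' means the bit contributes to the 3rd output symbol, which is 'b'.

Bit 0: prefix='1' (no match yet)
Bit 1: prefix='11' (no match yet)
Bit 2: prefix='111' (no match yet)
Bit 3: prefix='1110' -> emit 'o', reset
Bit 4: prefix='1' (no match yet)
Bit 5: prefix='10' -> emit 'p', reset
Bit 6: prefix='1' (no match yet)

Answer: 1 o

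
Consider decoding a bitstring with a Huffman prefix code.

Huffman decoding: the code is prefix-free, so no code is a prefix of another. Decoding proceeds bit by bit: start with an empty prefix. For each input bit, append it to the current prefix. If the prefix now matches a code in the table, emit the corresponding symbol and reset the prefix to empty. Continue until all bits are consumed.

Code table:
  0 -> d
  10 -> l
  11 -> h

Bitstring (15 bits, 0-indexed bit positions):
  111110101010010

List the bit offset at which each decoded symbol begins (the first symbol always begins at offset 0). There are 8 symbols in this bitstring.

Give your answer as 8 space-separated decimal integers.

Answer: 0 2 4 6 8 10 12 13

Derivation:
Bit 0: prefix='1' (no match yet)
Bit 1: prefix='11' -> emit 'h', reset
Bit 2: prefix='1' (no match yet)
Bit 3: prefix='11' -> emit 'h', reset
Bit 4: prefix='1' (no match yet)
Bit 5: prefix='10' -> emit 'l', reset
Bit 6: prefix='1' (no match yet)
Bit 7: prefix='10' -> emit 'l', reset
Bit 8: prefix='1' (no match yet)
Bit 9: prefix='10' -> emit 'l', reset
Bit 10: prefix='1' (no match yet)
Bit 11: prefix='10' -> emit 'l', reset
Bit 12: prefix='0' -> emit 'd', reset
Bit 13: prefix='1' (no match yet)
Bit 14: prefix='10' -> emit 'l', reset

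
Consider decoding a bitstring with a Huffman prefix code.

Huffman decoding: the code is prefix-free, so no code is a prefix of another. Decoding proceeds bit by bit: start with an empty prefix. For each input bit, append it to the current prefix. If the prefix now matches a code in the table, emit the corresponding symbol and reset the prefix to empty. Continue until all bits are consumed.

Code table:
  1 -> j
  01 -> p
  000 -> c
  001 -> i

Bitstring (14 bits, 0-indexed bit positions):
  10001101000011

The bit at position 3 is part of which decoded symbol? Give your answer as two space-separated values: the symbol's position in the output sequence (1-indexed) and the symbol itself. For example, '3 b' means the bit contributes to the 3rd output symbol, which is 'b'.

Bit 0: prefix='1' -> emit 'j', reset
Bit 1: prefix='0' (no match yet)
Bit 2: prefix='00' (no match yet)
Bit 3: prefix='000' -> emit 'c', reset
Bit 4: prefix='1' -> emit 'j', reset
Bit 5: prefix='1' -> emit 'j', reset
Bit 6: prefix='0' (no match yet)
Bit 7: prefix='01' -> emit 'p', reset

Answer: 2 c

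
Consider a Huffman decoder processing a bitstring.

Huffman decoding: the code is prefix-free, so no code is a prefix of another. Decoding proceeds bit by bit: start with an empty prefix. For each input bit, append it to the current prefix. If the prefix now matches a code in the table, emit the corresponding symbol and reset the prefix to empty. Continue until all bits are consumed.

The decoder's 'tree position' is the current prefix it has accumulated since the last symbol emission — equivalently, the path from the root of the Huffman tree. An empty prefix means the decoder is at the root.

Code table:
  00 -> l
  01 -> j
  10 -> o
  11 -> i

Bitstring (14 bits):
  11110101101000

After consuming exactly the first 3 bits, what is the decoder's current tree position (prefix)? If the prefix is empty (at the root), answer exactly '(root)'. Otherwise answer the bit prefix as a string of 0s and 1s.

Bit 0: prefix='1' (no match yet)
Bit 1: prefix='11' -> emit 'i', reset
Bit 2: prefix='1' (no match yet)

Answer: 1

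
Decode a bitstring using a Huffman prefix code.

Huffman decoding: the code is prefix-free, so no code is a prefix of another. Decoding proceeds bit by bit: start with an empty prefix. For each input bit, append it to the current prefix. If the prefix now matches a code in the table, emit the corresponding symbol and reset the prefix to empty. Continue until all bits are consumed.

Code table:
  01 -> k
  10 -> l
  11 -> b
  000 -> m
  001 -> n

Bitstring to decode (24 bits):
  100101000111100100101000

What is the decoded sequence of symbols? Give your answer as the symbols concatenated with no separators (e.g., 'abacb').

Answer: lkkmbbnnkm

Derivation:
Bit 0: prefix='1' (no match yet)
Bit 1: prefix='10' -> emit 'l', reset
Bit 2: prefix='0' (no match yet)
Bit 3: prefix='01' -> emit 'k', reset
Bit 4: prefix='0' (no match yet)
Bit 5: prefix='01' -> emit 'k', reset
Bit 6: prefix='0' (no match yet)
Bit 7: prefix='00' (no match yet)
Bit 8: prefix='000' -> emit 'm', reset
Bit 9: prefix='1' (no match yet)
Bit 10: prefix='11' -> emit 'b', reset
Bit 11: prefix='1' (no match yet)
Bit 12: prefix='11' -> emit 'b', reset
Bit 13: prefix='0' (no match yet)
Bit 14: prefix='00' (no match yet)
Bit 15: prefix='001' -> emit 'n', reset
Bit 16: prefix='0' (no match yet)
Bit 17: prefix='00' (no match yet)
Bit 18: prefix='001' -> emit 'n', reset
Bit 19: prefix='0' (no match yet)
Bit 20: prefix='01' -> emit 'k', reset
Bit 21: prefix='0' (no match yet)
Bit 22: prefix='00' (no match yet)
Bit 23: prefix='000' -> emit 'm', reset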